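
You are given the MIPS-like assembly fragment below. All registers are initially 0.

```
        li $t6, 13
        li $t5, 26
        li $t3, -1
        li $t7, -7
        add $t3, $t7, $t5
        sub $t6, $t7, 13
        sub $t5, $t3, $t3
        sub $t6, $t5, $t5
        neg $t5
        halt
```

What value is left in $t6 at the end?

after li $t6, 13: $t6=13
after li $t5, 26: $t5=26
after li $t3, -1: $t3=-1
after li $t7, -7: $t7=-7
after add $t3, $t7, $t5: $t3=(-7)+26=19
after sub $t6, $t7, 13: $t6=(-7)-13=-20
after sub $t5, $t3, $t3: $t5=19-19=0
after sub $t6, $t5, $t5: $t6=0-0=0
after neg $t5: $t5=-(0)=0
halt.

0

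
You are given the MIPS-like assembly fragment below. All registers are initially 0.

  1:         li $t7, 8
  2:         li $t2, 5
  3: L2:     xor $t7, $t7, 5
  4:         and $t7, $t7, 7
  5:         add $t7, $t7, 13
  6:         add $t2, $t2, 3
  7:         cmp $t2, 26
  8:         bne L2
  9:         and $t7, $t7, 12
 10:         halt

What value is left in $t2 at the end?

26

after li $t7, 8: $t7=8
after li $t2, 5: $t2=5
after xor $t7, $t7, 5: $t7=8^5=13
after and $t7, $t7, 7: $t7=13&7=5
after add $t7, $t7, 13: $t7=5+13=18
after add $t2, $t2, 3: $t2=5+3=8
cmp $t2, 26  (cmp 8,26)
bne L2: taken
after xor $t7, $t7, 5: $t7=18^5=23
after and $t7, $t7, 7: $t7=23&7=7
after add $t7, $t7, 13: $t7=7+13=20
after add $t2, $t2, 3: $t2=8+3=11
cmp $t2, 26  (cmp 11,26)
bne L2: taken
after xor $t7, $t7, 5: $t7=20^5=17
after and $t7, $t7, 7: $t7=17&7=1
after add $t7, $t7, 13: $t7=1+13=14
after add $t2, $t2, 3: $t2=11+3=14
cmp $t2, 26  (cmp 14,26)
bne L2: taken
after xor $t7, $t7, 5: $t7=14^5=11
after and $t7, $t7, 7: $t7=11&7=3
after add $t7, $t7, 13: $t7=3+13=16
after add $t2, $t2, 3: $t2=14+3=17
cmp $t2, 26  (cmp 17,26)
bne L2: taken
after xor $t7, $t7, 5: $t7=16^5=21
after and $t7, $t7, 7: $t7=21&7=5
after add $t7, $t7, 13: $t7=5+13=18
after add $t2, $t2, 3: $t2=17+3=20
cmp $t2, 26  (cmp 20,26)
bne L2: taken
after xor $t7, $t7, 5: $t7=18^5=23
after and $t7, $t7, 7: $t7=23&7=7
after add $t7, $t7, 13: $t7=7+13=20
after add $t2, $t2, 3: $t2=20+3=23
cmp $t2, 26  (cmp 23,26)
bne L2: taken
after xor $t7, $t7, 5: $t7=20^5=17
after and $t7, $t7, 7: $t7=17&7=1
after add $t7, $t7, 13: $t7=1+13=14
after add $t2, $t2, 3: $t2=23+3=26
cmp $t2, 26  (cmp 26,26)
bne L2: not taken
after and $t7, $t7, 12: $t7=14&12=12
halt.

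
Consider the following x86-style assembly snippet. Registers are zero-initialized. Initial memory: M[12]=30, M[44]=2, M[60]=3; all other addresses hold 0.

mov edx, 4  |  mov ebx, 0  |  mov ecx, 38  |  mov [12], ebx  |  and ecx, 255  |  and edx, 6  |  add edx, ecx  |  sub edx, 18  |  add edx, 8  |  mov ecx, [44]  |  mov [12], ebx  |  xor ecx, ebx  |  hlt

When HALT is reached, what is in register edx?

32

after mov edx, 4: edx=4
after mov ebx, 0: ebx=0
after mov ecx, 38: ecx=38
mov [12], ebx → M[12]=0
after and ecx, 255: ecx=38&255=38
after and edx, 6: edx=4&6=4
after add edx, ecx: edx=4+38=42
after sub edx, 18: edx=42-18=24
after add edx, 8: edx=24+8=32
after mov ecx, [44]: ecx=M[44]=2
mov [12], ebx → M[12]=0
after xor ecx, ebx: ecx=2^0=2
halt.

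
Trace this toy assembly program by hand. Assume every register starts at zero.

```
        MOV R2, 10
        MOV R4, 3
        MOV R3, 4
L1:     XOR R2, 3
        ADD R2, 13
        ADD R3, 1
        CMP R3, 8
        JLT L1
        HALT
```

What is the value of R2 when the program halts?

58

R2=10
R4=3
R3=4
R2=10^3=9
R2=9+13=22
R3=4+1=5
CMP R3, 8  (cmp 5,8)
JLT L1: taken
R2=22^3=21
R2=21+13=34
R3=5+1=6
CMP R3, 8  (cmp 6,8)
JLT L1: taken
R2=34^3=33
R2=33+13=46
R3=6+1=7
CMP R3, 8  (cmp 7,8)
JLT L1: taken
R2=46^3=45
R2=45+13=58
R3=7+1=8
CMP R3, 8  (cmp 8,8)
JLT L1: not taken
halt.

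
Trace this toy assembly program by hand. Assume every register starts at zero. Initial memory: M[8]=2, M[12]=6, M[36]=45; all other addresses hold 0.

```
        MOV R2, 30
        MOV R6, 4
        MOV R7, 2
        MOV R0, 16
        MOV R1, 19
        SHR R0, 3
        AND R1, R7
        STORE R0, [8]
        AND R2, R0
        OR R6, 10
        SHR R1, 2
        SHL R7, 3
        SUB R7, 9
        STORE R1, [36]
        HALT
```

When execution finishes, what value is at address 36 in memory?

MOV R2, 30 → R2=30
MOV R6, 4 → R6=4
MOV R7, 2 → R7=2
MOV R0, 16 → R0=16
MOV R1, 19 → R1=19
SHR R0, 3 → R0=16>>3=2
AND R1, R7 → R1=19&2=2
STORE R0, [8] → M[8]=2
AND R2, R0 → R2=30&2=2
OR R6, 10 → R6=4|10=14
SHR R1, 2 → R1=2>>2=0
SHL R7, 3 → R7=2<<3=16
SUB R7, 9 → R7=16-9=7
STORE R1, [36] → M[36]=0
halt.

0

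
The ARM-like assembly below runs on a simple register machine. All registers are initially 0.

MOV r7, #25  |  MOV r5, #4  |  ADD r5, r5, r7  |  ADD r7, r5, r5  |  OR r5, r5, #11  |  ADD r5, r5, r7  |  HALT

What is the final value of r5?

89

MOV r7, #25 → r7=25
MOV r5, #4 → r5=4
ADD r5, r5, r7 → r5=4+25=29
ADD r7, r5, r5 → r7=29+29=58
OR r5, r5, #11 → r5=29|11=31
ADD r5, r5, r7 → r5=31+58=89
halt.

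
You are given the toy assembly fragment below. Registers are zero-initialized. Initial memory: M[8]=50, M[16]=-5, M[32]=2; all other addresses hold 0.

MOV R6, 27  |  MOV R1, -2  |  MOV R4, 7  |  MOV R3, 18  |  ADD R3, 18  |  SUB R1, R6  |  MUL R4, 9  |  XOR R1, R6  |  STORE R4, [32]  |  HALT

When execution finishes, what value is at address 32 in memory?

MOV R6, 27 → R6=27
MOV R1, -2 → R1=-2
MOV R4, 7 → R4=7
MOV R3, 18 → R3=18
ADD R3, 18 → R3=18+18=36
SUB R1, R6 → R1=(-2)-27=-29
MUL R4, 9 → R4=7*9=63
XOR R1, R6 → R1=(-29)^27=-8
STORE R4, [32] → M[32]=63
halt.

63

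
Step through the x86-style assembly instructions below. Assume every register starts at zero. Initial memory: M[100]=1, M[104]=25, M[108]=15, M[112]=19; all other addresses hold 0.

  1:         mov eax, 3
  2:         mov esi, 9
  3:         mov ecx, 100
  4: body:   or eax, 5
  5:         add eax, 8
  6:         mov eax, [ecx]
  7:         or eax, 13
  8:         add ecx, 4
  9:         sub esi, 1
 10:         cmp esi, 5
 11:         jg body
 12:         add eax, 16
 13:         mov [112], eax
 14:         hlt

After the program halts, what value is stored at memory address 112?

after mov eax, 3: eax=3
after mov esi, 9: esi=9
after mov ecx, 100: ecx=100
after or eax, 5: eax=3|5=7
after add eax, 8: eax=7+8=15
after mov eax, [ecx]: eax=M[100]=1
after or eax, 13: eax=1|13=13
after add ecx, 4: ecx=100+4=104
after sub esi, 1: esi=9-1=8
cmp esi, 5  (cmp 8,5)
jg body: taken
after or eax, 5: eax=13|5=13
after add eax, 8: eax=13+8=21
after mov eax, [ecx]: eax=M[104]=25
after or eax, 13: eax=25|13=29
after add ecx, 4: ecx=104+4=108
after sub esi, 1: esi=8-1=7
cmp esi, 5  (cmp 7,5)
jg body: taken
after or eax, 5: eax=29|5=29
after add eax, 8: eax=29+8=37
after mov eax, [ecx]: eax=M[108]=15
after or eax, 13: eax=15|13=15
after add ecx, 4: ecx=108+4=112
after sub esi, 1: esi=7-1=6
cmp esi, 5  (cmp 6,5)
jg body: taken
after or eax, 5: eax=15|5=15
after add eax, 8: eax=15+8=23
after mov eax, [ecx]: eax=M[112]=19
after or eax, 13: eax=19|13=31
after add ecx, 4: ecx=112+4=116
after sub esi, 1: esi=6-1=5
cmp esi, 5  (cmp 5,5)
jg body: not taken
after add eax, 16: eax=31+16=47
mov [112], eax → M[112]=47
halt.

47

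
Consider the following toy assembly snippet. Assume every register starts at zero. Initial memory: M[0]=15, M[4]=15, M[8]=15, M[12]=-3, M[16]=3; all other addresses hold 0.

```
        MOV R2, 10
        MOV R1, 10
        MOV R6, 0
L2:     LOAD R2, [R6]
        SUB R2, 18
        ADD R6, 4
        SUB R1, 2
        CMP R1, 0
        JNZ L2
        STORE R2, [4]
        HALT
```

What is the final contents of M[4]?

-15

MOV R2, 10 → R2=10
MOV R1, 10 → R1=10
MOV R6, 0 → R6=0
LOAD R2, [R6] → R2=M[0]=15
SUB R2, 18 → R2=15-18=-3
ADD R6, 4 → R6=0+4=4
SUB R1, 2 → R1=10-2=8
CMP R1, 0  (cmp 8,0)
JNZ L2: taken
LOAD R2, [R6] → R2=M[4]=15
SUB R2, 18 → R2=15-18=-3
ADD R6, 4 → R6=4+4=8
SUB R1, 2 → R1=8-2=6
CMP R1, 0  (cmp 6,0)
JNZ L2: taken
LOAD R2, [R6] → R2=M[8]=15
SUB R2, 18 → R2=15-18=-3
ADD R6, 4 → R6=8+4=12
SUB R1, 2 → R1=6-2=4
CMP R1, 0  (cmp 4,0)
JNZ L2: taken
LOAD R2, [R6] → R2=M[12]=-3
SUB R2, 18 → R2=(-3)-18=-21
ADD R6, 4 → R6=12+4=16
SUB R1, 2 → R1=4-2=2
CMP R1, 0  (cmp 2,0)
JNZ L2: taken
LOAD R2, [R6] → R2=M[16]=3
SUB R2, 18 → R2=3-18=-15
ADD R6, 4 → R6=16+4=20
SUB R1, 2 → R1=2-2=0
CMP R1, 0  (cmp 0,0)
JNZ L2: not taken
STORE R2, [4] → M[4]=-15
halt.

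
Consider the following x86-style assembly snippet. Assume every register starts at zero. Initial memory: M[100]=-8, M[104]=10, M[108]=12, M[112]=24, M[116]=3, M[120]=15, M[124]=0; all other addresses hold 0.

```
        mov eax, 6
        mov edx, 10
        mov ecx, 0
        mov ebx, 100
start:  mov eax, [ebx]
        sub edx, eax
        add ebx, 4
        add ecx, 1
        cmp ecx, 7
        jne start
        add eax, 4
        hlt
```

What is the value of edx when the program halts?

-46

eax=6
edx=10
ecx=0
ebx=100
eax=M[100]=-8
edx=10-(-8)=18
ebx=100+4=104
ecx=0+1=1
cmp ecx, 7  (cmp 1,7)
jne start: taken
eax=M[104]=10
edx=18-10=8
ebx=104+4=108
ecx=1+1=2
cmp ecx, 7  (cmp 2,7)
jne start: taken
eax=M[108]=12
edx=8-12=-4
ebx=108+4=112
ecx=2+1=3
cmp ecx, 7  (cmp 3,7)
jne start: taken
eax=M[112]=24
edx=(-4)-24=-28
ebx=112+4=116
ecx=3+1=4
cmp ecx, 7  (cmp 4,7)
jne start: taken
eax=M[116]=3
edx=(-28)-3=-31
ebx=116+4=120
ecx=4+1=5
cmp ecx, 7  (cmp 5,7)
jne start: taken
eax=M[120]=15
edx=(-31)-15=-46
ebx=120+4=124
ecx=5+1=6
cmp ecx, 7  (cmp 6,7)
jne start: taken
eax=M[124]=0
edx=(-46)-0=-46
ebx=124+4=128
ecx=6+1=7
cmp ecx, 7  (cmp 7,7)
jne start: not taken
eax=0+4=4
halt.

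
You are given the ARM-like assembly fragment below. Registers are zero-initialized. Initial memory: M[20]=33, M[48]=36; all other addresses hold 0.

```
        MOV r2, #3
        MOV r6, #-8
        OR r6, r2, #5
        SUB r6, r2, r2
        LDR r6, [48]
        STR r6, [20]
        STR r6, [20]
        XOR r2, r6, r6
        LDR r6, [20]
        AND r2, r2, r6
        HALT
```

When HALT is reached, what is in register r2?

0

after MOV r2, #3: r2=3
after MOV r6, #-8: r6=-8
after OR r6, r2, #5: r6=3|5=7
after SUB r6, r2, r2: r6=3-3=0
after LDR r6, [48]: r6=M[48]=36
STR r6, [20] → M[20]=36
STR r6, [20] → M[20]=36
after XOR r2, r6, r6: r2=36^36=0
after LDR r6, [20]: r6=M[20]=36
after AND r2, r2, r6: r2=0&36=0
halt.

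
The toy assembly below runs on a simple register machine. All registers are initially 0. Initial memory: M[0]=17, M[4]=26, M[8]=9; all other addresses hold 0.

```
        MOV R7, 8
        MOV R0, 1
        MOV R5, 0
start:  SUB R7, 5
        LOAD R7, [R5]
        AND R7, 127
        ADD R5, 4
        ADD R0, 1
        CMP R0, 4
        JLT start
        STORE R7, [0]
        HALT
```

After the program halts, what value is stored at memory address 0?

after MOV R7, 8: R7=8
after MOV R0, 1: R0=1
after MOV R5, 0: R5=0
after SUB R7, 5: R7=8-5=3
after LOAD R7, [R5]: R7=M[0]=17
after AND R7, 127: R7=17&127=17
after ADD R5, 4: R5=0+4=4
after ADD R0, 1: R0=1+1=2
CMP R0, 4  (cmp 2,4)
JLT start: taken
after SUB R7, 5: R7=17-5=12
after LOAD R7, [R5]: R7=M[4]=26
after AND R7, 127: R7=26&127=26
after ADD R5, 4: R5=4+4=8
after ADD R0, 1: R0=2+1=3
CMP R0, 4  (cmp 3,4)
JLT start: taken
after SUB R7, 5: R7=26-5=21
after LOAD R7, [R5]: R7=M[8]=9
after AND R7, 127: R7=9&127=9
after ADD R5, 4: R5=8+4=12
after ADD R0, 1: R0=3+1=4
CMP R0, 4  (cmp 4,4)
JLT start: not taken
STORE R7, [0] → M[0]=9
halt.

9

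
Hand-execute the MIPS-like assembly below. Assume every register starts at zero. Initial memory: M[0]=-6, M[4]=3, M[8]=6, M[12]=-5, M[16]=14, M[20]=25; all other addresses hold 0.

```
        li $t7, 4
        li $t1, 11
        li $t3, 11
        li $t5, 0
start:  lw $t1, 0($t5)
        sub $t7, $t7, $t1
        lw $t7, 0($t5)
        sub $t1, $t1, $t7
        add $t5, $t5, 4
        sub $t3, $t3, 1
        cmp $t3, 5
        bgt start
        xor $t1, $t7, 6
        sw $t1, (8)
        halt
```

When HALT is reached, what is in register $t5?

after li $t7, 4: $t7=4
after li $t1, 11: $t1=11
after li $t3, 11: $t3=11
after li $t5, 0: $t5=0
after lw $t1, 0($t5): $t1=M[0]=-6
after sub $t7, $t7, $t1: $t7=4-(-6)=10
after lw $t7, 0($t5): $t7=M[0]=-6
after sub $t1, $t1, $t7: $t1=(-6)-(-6)=0
after add $t5, $t5, 4: $t5=0+4=4
after sub $t3, $t3, 1: $t3=11-1=10
cmp $t3, 5  (cmp 10,5)
bgt start: taken
after lw $t1, 0($t5): $t1=M[4]=3
after sub $t7, $t7, $t1: $t7=(-6)-3=-9
after lw $t7, 0($t5): $t7=M[4]=3
after sub $t1, $t1, $t7: $t1=3-3=0
after add $t5, $t5, 4: $t5=4+4=8
after sub $t3, $t3, 1: $t3=10-1=9
cmp $t3, 5  (cmp 9,5)
bgt start: taken
after lw $t1, 0($t5): $t1=M[8]=6
after sub $t7, $t7, $t1: $t7=3-6=-3
after lw $t7, 0($t5): $t7=M[8]=6
after sub $t1, $t1, $t7: $t1=6-6=0
after add $t5, $t5, 4: $t5=8+4=12
after sub $t3, $t3, 1: $t3=9-1=8
cmp $t3, 5  (cmp 8,5)
bgt start: taken
after lw $t1, 0($t5): $t1=M[12]=-5
after sub $t7, $t7, $t1: $t7=6-(-5)=11
after lw $t7, 0($t5): $t7=M[12]=-5
after sub $t1, $t1, $t7: $t1=(-5)-(-5)=0
after add $t5, $t5, 4: $t5=12+4=16
after sub $t3, $t3, 1: $t3=8-1=7
cmp $t3, 5  (cmp 7,5)
bgt start: taken
after lw $t1, 0($t5): $t1=M[16]=14
after sub $t7, $t7, $t1: $t7=(-5)-14=-19
after lw $t7, 0($t5): $t7=M[16]=14
after sub $t1, $t1, $t7: $t1=14-14=0
after add $t5, $t5, 4: $t5=16+4=20
after sub $t3, $t3, 1: $t3=7-1=6
cmp $t3, 5  (cmp 6,5)
bgt start: taken
after lw $t1, 0($t5): $t1=M[20]=25
after sub $t7, $t7, $t1: $t7=14-25=-11
after lw $t7, 0($t5): $t7=M[20]=25
after sub $t1, $t1, $t7: $t1=25-25=0
after add $t5, $t5, 4: $t5=20+4=24
after sub $t3, $t3, 1: $t3=6-1=5
cmp $t3, 5  (cmp 5,5)
bgt start: not taken
after xor $t1, $t7, 6: $t1=25^6=31
sw $t1, (8) → M[8]=31
halt.

24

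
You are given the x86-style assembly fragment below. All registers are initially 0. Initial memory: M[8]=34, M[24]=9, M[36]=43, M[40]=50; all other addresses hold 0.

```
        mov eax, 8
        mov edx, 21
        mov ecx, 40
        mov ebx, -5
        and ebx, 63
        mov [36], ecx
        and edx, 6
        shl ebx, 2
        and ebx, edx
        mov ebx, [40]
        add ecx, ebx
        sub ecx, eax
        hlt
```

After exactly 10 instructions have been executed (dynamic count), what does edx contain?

mov eax, 8 → eax=8
mov edx, 21 → edx=21
mov ecx, 40 → ecx=40
mov ebx, -5 → ebx=-5
and ebx, 63 → ebx=(-5)&63=59
mov [36], ecx → M[36]=40
and edx, 6 → edx=21&6=4
shl ebx, 2 → ebx=59<<2=236
and ebx, edx → ebx=236&4=4
mov ebx, [40] → ebx=M[40]=50
After step 10: edx = 4.

4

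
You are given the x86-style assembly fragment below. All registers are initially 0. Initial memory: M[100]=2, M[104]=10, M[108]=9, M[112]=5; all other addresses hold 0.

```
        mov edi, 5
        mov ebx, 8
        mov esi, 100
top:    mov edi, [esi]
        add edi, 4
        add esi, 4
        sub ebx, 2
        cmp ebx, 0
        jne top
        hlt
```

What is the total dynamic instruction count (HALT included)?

28

edi=5
ebx=8
esi=100
edi=M[100]=2
edi=2+4=6
esi=100+4=104
ebx=8-2=6
cmp ebx, 0  (cmp 6,0)
jne top: taken
edi=M[104]=10
edi=10+4=14
esi=104+4=108
ebx=6-2=4
cmp ebx, 0  (cmp 4,0)
jne top: taken
edi=M[108]=9
edi=9+4=13
esi=108+4=112
ebx=4-2=2
cmp ebx, 0  (cmp 2,0)
jne top: taken
edi=M[112]=5
edi=5+4=9
esi=112+4=116
ebx=2-2=0
cmp ebx, 0  (cmp 0,0)
jne top: not taken
halt.
Total executed instructions: 28.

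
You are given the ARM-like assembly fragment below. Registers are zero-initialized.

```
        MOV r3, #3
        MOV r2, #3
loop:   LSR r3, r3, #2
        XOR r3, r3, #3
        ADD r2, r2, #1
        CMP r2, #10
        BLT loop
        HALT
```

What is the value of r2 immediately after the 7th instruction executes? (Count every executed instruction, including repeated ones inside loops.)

r3=3
r2=3
r3=3>>2=0
r3=0^3=3
r2=3+1=4
CMP r2, #10  (cmp 4,10)
BLT loop: taken
After step 7: r2 = 4.

4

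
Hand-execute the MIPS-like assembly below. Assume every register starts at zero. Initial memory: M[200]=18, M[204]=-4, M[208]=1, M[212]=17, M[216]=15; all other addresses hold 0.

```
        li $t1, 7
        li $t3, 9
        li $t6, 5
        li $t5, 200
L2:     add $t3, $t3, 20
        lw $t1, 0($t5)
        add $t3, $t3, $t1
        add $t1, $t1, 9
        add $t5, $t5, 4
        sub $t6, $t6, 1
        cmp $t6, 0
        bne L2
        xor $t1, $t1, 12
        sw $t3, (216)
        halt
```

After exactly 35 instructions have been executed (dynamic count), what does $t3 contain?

121

$t1=7
$t3=9
$t6=5
$t5=200
$t3=9+20=29
$t1=M[200]=18
$t3=29+18=47
$t1=18+9=27
$t5=200+4=204
$t6=5-1=4
cmp $t6, 0  (cmp 4,0)
bne L2: taken
$t3=47+20=67
$t1=M[204]=-4
$t3=67+(-4)=63
$t1=(-4)+9=5
$t5=204+4=208
$t6=4-1=3
cmp $t6, 0  (cmp 3,0)
bne L2: taken
$t3=63+20=83
$t1=M[208]=1
$t3=83+1=84
$t1=1+9=10
$t5=208+4=212
$t6=3-1=2
cmp $t6, 0  (cmp 2,0)
bne L2: taken
$t3=84+20=104
$t1=M[212]=17
$t3=104+17=121
$t1=17+9=26
$t5=212+4=216
$t6=2-1=1
cmp $t6, 0  (cmp 1,0)
After step 35: $t3 = 121.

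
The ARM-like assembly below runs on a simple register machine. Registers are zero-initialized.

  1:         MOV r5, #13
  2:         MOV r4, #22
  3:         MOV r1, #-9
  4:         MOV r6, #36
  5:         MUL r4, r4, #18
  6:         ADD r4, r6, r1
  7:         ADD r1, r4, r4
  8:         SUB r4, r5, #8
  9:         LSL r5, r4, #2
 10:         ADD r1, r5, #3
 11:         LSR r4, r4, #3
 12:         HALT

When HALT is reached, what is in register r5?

r5=13
r4=22
r1=-9
r6=36
r4=22*18=396
r4=36+(-9)=27
r1=27+27=54
r4=13-8=5
r5=5<<2=20
r1=20+3=23
r4=5>>3=0
halt.

20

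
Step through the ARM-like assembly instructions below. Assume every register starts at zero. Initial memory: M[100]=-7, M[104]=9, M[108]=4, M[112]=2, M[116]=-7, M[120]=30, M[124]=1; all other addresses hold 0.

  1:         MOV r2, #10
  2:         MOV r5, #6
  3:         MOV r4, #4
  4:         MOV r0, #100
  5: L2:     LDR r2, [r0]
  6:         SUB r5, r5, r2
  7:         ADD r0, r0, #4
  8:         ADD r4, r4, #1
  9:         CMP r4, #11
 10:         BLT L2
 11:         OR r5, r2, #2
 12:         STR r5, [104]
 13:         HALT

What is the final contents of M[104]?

3

after MOV r2, #10: r2=10
after MOV r5, #6: r5=6
after MOV r4, #4: r4=4
after MOV r0, #100: r0=100
after LDR r2, [r0]: r2=M[100]=-7
after SUB r5, r5, r2: r5=6-(-7)=13
after ADD r0, r0, #4: r0=100+4=104
after ADD r4, r4, #1: r4=4+1=5
CMP r4, #11  (cmp 5,11)
BLT L2: taken
after LDR r2, [r0]: r2=M[104]=9
after SUB r5, r5, r2: r5=13-9=4
after ADD r0, r0, #4: r0=104+4=108
after ADD r4, r4, #1: r4=5+1=6
CMP r4, #11  (cmp 6,11)
BLT L2: taken
after LDR r2, [r0]: r2=M[108]=4
after SUB r5, r5, r2: r5=4-4=0
after ADD r0, r0, #4: r0=108+4=112
after ADD r4, r4, #1: r4=6+1=7
CMP r4, #11  (cmp 7,11)
BLT L2: taken
after LDR r2, [r0]: r2=M[112]=2
after SUB r5, r5, r2: r5=0-2=-2
after ADD r0, r0, #4: r0=112+4=116
after ADD r4, r4, #1: r4=7+1=8
CMP r4, #11  (cmp 8,11)
BLT L2: taken
after LDR r2, [r0]: r2=M[116]=-7
after SUB r5, r5, r2: r5=(-2)-(-7)=5
after ADD r0, r0, #4: r0=116+4=120
after ADD r4, r4, #1: r4=8+1=9
CMP r4, #11  (cmp 9,11)
BLT L2: taken
after LDR r2, [r0]: r2=M[120]=30
after SUB r5, r5, r2: r5=5-30=-25
after ADD r0, r0, #4: r0=120+4=124
after ADD r4, r4, #1: r4=9+1=10
CMP r4, #11  (cmp 10,11)
BLT L2: taken
after LDR r2, [r0]: r2=M[124]=1
after SUB r5, r5, r2: r5=(-25)-1=-26
after ADD r0, r0, #4: r0=124+4=128
after ADD r4, r4, #1: r4=10+1=11
CMP r4, #11  (cmp 11,11)
BLT L2: not taken
after OR r5, r2, #2: r5=1|2=3
STR r5, [104] → M[104]=3
halt.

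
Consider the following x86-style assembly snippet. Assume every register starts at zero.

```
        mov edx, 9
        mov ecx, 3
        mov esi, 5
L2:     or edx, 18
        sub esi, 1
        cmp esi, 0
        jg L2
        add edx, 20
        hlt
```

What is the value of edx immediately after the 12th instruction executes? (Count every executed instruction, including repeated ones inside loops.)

27

mov edx, 9 → edx=9
mov ecx, 3 → ecx=3
mov esi, 5 → esi=5
or edx, 18 → edx=9|18=27
sub esi, 1 → esi=5-1=4
cmp esi, 0  (cmp 4,0)
jg L2: taken
or edx, 18 → edx=27|18=27
sub esi, 1 → esi=4-1=3
cmp esi, 0  (cmp 3,0)
jg L2: taken
or edx, 18 → edx=27|18=27
After step 12: edx = 27.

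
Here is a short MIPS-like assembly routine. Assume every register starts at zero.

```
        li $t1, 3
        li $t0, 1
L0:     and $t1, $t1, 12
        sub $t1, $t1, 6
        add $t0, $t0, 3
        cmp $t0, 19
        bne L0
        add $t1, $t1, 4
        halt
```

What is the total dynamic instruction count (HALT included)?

li $t1, 3 → $t1=3
li $t0, 1 → $t0=1
and $t1, $t1, 12 → $t1=3&12=0
sub $t1, $t1, 6 → $t1=0-6=-6
add $t0, $t0, 3 → $t0=1+3=4
cmp $t0, 19  (cmp 4,19)
bne L0: taken
and $t1, $t1, 12 → $t1=(-6)&12=8
sub $t1, $t1, 6 → $t1=8-6=2
add $t0, $t0, 3 → $t0=4+3=7
cmp $t0, 19  (cmp 7,19)
bne L0: taken
and $t1, $t1, 12 → $t1=2&12=0
sub $t1, $t1, 6 → $t1=0-6=-6
add $t0, $t0, 3 → $t0=7+3=10
cmp $t0, 19  (cmp 10,19)
bne L0: taken
and $t1, $t1, 12 → $t1=(-6)&12=8
sub $t1, $t1, 6 → $t1=8-6=2
add $t0, $t0, 3 → $t0=10+3=13
cmp $t0, 19  (cmp 13,19)
bne L0: taken
and $t1, $t1, 12 → $t1=2&12=0
sub $t1, $t1, 6 → $t1=0-6=-6
add $t0, $t0, 3 → $t0=13+3=16
cmp $t0, 19  (cmp 16,19)
bne L0: taken
and $t1, $t1, 12 → $t1=(-6)&12=8
sub $t1, $t1, 6 → $t1=8-6=2
add $t0, $t0, 3 → $t0=16+3=19
cmp $t0, 19  (cmp 19,19)
bne L0: not taken
add $t1, $t1, 4 → $t1=2+4=6
halt.
Total executed instructions: 34.

34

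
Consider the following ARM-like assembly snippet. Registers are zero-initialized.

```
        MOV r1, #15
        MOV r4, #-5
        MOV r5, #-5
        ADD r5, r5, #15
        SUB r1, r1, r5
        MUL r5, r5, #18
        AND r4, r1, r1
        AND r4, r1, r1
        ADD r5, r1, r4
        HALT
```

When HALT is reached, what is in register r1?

5

after MOV r1, #15: r1=15
after MOV r4, #-5: r4=-5
after MOV r5, #-5: r5=-5
after ADD r5, r5, #15: r5=(-5)+15=10
after SUB r1, r1, r5: r1=15-10=5
after MUL r5, r5, #18: r5=10*18=180
after AND r4, r1, r1: r4=5&5=5
after AND r4, r1, r1: r4=5&5=5
after ADD r5, r1, r4: r5=5+5=10
halt.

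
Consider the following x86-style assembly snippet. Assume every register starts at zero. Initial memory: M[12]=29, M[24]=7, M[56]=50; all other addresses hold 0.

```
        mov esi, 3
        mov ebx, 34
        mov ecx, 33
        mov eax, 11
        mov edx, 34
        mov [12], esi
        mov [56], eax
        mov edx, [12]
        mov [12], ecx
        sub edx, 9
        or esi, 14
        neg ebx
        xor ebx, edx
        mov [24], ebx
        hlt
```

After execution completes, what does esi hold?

mov esi, 3 → esi=3
mov ebx, 34 → ebx=34
mov ecx, 33 → ecx=33
mov eax, 11 → eax=11
mov edx, 34 → edx=34
mov [12], esi → M[12]=3
mov [56], eax → M[56]=11
mov edx, [12] → edx=M[12]=3
mov [12], ecx → M[12]=33
sub edx, 9 → edx=3-9=-6
or esi, 14 → esi=3|14=15
neg ebx → ebx=-(34)=-34
xor ebx, edx → ebx=(-34)^(-6)=36
mov [24], ebx → M[24]=36
halt.

15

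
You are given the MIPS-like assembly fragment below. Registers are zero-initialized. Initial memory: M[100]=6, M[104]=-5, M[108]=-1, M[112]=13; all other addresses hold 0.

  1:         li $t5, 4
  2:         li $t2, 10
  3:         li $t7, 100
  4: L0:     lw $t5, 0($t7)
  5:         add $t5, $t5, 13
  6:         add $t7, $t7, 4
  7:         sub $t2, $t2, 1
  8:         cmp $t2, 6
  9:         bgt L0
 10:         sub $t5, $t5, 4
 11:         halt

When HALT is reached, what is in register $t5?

22

$t5=4
$t2=10
$t7=100
$t5=M[100]=6
$t5=6+13=19
$t7=100+4=104
$t2=10-1=9
cmp $t2, 6  (cmp 9,6)
bgt L0: taken
$t5=M[104]=-5
$t5=(-5)+13=8
$t7=104+4=108
$t2=9-1=8
cmp $t2, 6  (cmp 8,6)
bgt L0: taken
$t5=M[108]=-1
$t5=(-1)+13=12
$t7=108+4=112
$t2=8-1=7
cmp $t2, 6  (cmp 7,6)
bgt L0: taken
$t5=M[112]=13
$t5=13+13=26
$t7=112+4=116
$t2=7-1=6
cmp $t2, 6  (cmp 6,6)
bgt L0: not taken
$t5=26-4=22
halt.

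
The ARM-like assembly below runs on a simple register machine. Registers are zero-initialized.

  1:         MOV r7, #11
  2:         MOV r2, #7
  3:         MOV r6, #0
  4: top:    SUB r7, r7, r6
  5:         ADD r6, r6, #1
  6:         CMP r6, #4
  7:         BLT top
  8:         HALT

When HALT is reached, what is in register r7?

MOV r7, #11 → r7=11
MOV r2, #7 → r2=7
MOV r6, #0 → r6=0
SUB r7, r7, r6 → r7=11-0=11
ADD r6, r6, #1 → r6=0+1=1
CMP r6, #4  (cmp 1,4)
BLT top: taken
SUB r7, r7, r6 → r7=11-1=10
ADD r6, r6, #1 → r6=1+1=2
CMP r6, #4  (cmp 2,4)
BLT top: taken
SUB r7, r7, r6 → r7=10-2=8
ADD r6, r6, #1 → r6=2+1=3
CMP r6, #4  (cmp 3,4)
BLT top: taken
SUB r7, r7, r6 → r7=8-3=5
ADD r6, r6, #1 → r6=3+1=4
CMP r6, #4  (cmp 4,4)
BLT top: not taken
halt.

5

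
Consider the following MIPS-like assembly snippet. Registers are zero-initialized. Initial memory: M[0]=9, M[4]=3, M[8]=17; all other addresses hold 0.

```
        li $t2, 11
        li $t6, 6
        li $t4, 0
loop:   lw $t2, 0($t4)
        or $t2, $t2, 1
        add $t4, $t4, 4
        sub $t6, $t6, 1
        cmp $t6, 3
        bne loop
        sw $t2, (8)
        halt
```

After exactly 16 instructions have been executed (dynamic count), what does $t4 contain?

8

after li $t2, 11: $t2=11
after li $t6, 6: $t6=6
after li $t4, 0: $t4=0
after lw $t2, 0($t4): $t2=M[0]=9
after or $t2, $t2, 1: $t2=9|1=9
after add $t4, $t4, 4: $t4=0+4=4
after sub $t6, $t6, 1: $t6=6-1=5
cmp $t6, 3  (cmp 5,3)
bne loop: taken
after lw $t2, 0($t4): $t2=M[4]=3
after or $t2, $t2, 1: $t2=3|1=3
after add $t4, $t4, 4: $t4=4+4=8
after sub $t6, $t6, 1: $t6=5-1=4
cmp $t6, 3  (cmp 4,3)
bne loop: taken
after lw $t2, 0($t4): $t2=M[8]=17
After step 16: $t4 = 8.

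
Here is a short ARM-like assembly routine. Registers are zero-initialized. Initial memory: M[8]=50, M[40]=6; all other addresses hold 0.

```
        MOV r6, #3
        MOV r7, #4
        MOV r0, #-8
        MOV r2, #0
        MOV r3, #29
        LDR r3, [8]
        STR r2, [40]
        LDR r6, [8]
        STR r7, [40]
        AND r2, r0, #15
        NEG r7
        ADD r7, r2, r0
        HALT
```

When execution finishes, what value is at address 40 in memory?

4

MOV r6, #3 → r6=3
MOV r7, #4 → r7=4
MOV r0, #-8 → r0=-8
MOV r2, #0 → r2=0
MOV r3, #29 → r3=29
LDR r3, [8] → r3=M[8]=50
STR r2, [40] → M[40]=0
LDR r6, [8] → r6=M[8]=50
STR r7, [40] → M[40]=4
AND r2, r0, #15 → r2=(-8)&15=8
NEG r7 → r7=-(4)=-4
ADD r7, r2, r0 → r7=8+(-8)=0
halt.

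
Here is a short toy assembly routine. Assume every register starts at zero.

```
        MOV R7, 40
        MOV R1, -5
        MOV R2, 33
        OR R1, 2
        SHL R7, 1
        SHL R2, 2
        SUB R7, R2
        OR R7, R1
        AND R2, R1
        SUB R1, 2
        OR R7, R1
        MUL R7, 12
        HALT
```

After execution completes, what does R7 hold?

-12

R7=40
R1=-5
R2=33
R1=(-5)|2=-5
R7=40<<1=80
R2=33<<2=132
R7=80-132=-52
R7=(-52)|(-5)=-1
R2=132&(-5)=128
R1=(-5)-2=-7
R7=(-1)|(-7)=-1
R7=(-1)*12=-12
halt.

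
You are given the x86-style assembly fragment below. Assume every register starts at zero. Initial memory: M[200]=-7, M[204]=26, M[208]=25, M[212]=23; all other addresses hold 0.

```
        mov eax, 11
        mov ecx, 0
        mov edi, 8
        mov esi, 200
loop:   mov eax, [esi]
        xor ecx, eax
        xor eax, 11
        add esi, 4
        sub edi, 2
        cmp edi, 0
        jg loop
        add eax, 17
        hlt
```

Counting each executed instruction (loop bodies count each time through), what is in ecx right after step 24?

after mov eax, 11: eax=11
after mov ecx, 0: ecx=0
after mov edi, 8: edi=8
after mov esi, 200: esi=200
after mov eax, [esi]: eax=M[200]=-7
after xor ecx, eax: ecx=0^(-7)=-7
after xor eax, 11: eax=(-7)^11=-14
after add esi, 4: esi=200+4=204
after sub edi, 2: edi=8-2=6
cmp edi, 0  (cmp 6,0)
jg loop: taken
after mov eax, [esi]: eax=M[204]=26
after xor ecx, eax: ecx=(-7)^26=-29
after xor eax, 11: eax=26^11=17
after add esi, 4: esi=204+4=208
after sub edi, 2: edi=6-2=4
cmp edi, 0  (cmp 4,0)
jg loop: taken
after mov eax, [esi]: eax=M[208]=25
after xor ecx, eax: ecx=(-29)^25=-6
after xor eax, 11: eax=25^11=18
after add esi, 4: esi=208+4=212
after sub edi, 2: edi=4-2=2
cmp edi, 0  (cmp 2,0)
After step 24: ecx = -6.

-6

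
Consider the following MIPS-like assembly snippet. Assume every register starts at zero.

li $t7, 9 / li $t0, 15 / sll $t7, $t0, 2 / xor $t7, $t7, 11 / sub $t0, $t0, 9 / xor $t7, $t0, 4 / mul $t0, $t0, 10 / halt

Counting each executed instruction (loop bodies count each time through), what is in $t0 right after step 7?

60

li $t7, 9 → $t7=9
li $t0, 15 → $t0=15
sll $t7, $t0, 2 → $t7=15<<2=60
xor $t7, $t7, 11 → $t7=60^11=55
sub $t0, $t0, 9 → $t0=15-9=6
xor $t7, $t0, 4 → $t7=6^4=2
mul $t0, $t0, 10 → $t0=6*10=60
After step 7: $t0 = 60.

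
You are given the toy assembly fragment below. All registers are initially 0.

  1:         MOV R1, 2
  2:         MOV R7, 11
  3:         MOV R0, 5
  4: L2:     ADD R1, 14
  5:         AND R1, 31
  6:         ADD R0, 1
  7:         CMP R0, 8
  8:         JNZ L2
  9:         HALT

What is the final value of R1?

MOV R1, 2 → R1=2
MOV R7, 11 → R7=11
MOV R0, 5 → R0=5
ADD R1, 14 → R1=2+14=16
AND R1, 31 → R1=16&31=16
ADD R0, 1 → R0=5+1=6
CMP R0, 8  (cmp 6,8)
JNZ L2: taken
ADD R1, 14 → R1=16+14=30
AND R1, 31 → R1=30&31=30
ADD R0, 1 → R0=6+1=7
CMP R0, 8  (cmp 7,8)
JNZ L2: taken
ADD R1, 14 → R1=30+14=44
AND R1, 31 → R1=44&31=12
ADD R0, 1 → R0=7+1=8
CMP R0, 8  (cmp 8,8)
JNZ L2: not taken
halt.

12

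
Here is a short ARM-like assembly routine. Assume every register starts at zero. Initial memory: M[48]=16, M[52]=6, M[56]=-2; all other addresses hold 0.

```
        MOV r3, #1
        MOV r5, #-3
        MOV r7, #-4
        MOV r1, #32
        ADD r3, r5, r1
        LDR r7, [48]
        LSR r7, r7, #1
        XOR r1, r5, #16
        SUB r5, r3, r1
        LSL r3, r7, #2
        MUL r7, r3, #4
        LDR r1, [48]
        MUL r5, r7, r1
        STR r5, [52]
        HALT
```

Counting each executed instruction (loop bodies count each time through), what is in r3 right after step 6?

29

r3=1
r5=-3
r7=-4
r1=32
r3=(-3)+32=29
r7=M[48]=16
After step 6: r3 = 29.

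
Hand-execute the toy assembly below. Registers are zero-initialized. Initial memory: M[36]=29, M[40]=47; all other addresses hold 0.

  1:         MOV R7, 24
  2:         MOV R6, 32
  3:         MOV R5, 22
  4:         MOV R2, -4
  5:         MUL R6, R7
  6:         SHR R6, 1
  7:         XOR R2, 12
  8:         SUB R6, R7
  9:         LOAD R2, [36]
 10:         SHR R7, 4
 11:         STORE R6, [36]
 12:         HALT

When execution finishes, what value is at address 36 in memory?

after MOV R7, 24: R7=24
after MOV R6, 32: R6=32
after MOV R5, 22: R5=22
after MOV R2, -4: R2=-4
after MUL R6, R7: R6=32*24=768
after SHR R6, 1: R6=768>>1=384
after XOR R2, 12: R2=(-4)^12=-16
after SUB R6, R7: R6=384-24=360
after LOAD R2, [36]: R2=M[36]=29
after SHR R7, 4: R7=24>>4=1
STORE R6, [36] → M[36]=360
halt.

360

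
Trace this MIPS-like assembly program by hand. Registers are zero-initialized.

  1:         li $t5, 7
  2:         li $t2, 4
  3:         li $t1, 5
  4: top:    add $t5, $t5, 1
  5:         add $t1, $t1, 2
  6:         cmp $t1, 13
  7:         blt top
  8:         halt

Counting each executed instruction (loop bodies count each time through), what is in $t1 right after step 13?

$t5=7
$t2=4
$t1=5
$t5=7+1=8
$t1=5+2=7
cmp $t1, 13  (cmp 7,13)
blt top: taken
$t5=8+1=9
$t1=7+2=9
cmp $t1, 13  (cmp 9,13)
blt top: taken
$t5=9+1=10
$t1=9+2=11
After step 13: $t1 = 11.

11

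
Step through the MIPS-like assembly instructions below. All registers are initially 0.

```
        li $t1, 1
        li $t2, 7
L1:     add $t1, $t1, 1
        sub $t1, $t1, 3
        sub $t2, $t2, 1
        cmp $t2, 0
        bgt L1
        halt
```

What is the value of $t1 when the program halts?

-13

after li $t1, 1: $t1=1
after li $t2, 7: $t2=7
after add $t1, $t1, 1: $t1=1+1=2
after sub $t1, $t1, 3: $t1=2-3=-1
after sub $t2, $t2, 1: $t2=7-1=6
cmp $t2, 0  (cmp 6,0)
bgt L1: taken
after add $t1, $t1, 1: $t1=(-1)+1=0
after sub $t1, $t1, 3: $t1=0-3=-3
after sub $t2, $t2, 1: $t2=6-1=5
cmp $t2, 0  (cmp 5,0)
bgt L1: taken
after add $t1, $t1, 1: $t1=(-3)+1=-2
after sub $t1, $t1, 3: $t1=(-2)-3=-5
after sub $t2, $t2, 1: $t2=5-1=4
cmp $t2, 0  (cmp 4,0)
bgt L1: taken
after add $t1, $t1, 1: $t1=(-5)+1=-4
after sub $t1, $t1, 3: $t1=(-4)-3=-7
after sub $t2, $t2, 1: $t2=4-1=3
cmp $t2, 0  (cmp 3,0)
bgt L1: taken
after add $t1, $t1, 1: $t1=(-7)+1=-6
after sub $t1, $t1, 3: $t1=(-6)-3=-9
after sub $t2, $t2, 1: $t2=3-1=2
cmp $t2, 0  (cmp 2,0)
bgt L1: taken
after add $t1, $t1, 1: $t1=(-9)+1=-8
after sub $t1, $t1, 3: $t1=(-8)-3=-11
after sub $t2, $t2, 1: $t2=2-1=1
cmp $t2, 0  (cmp 1,0)
bgt L1: taken
after add $t1, $t1, 1: $t1=(-11)+1=-10
after sub $t1, $t1, 3: $t1=(-10)-3=-13
after sub $t2, $t2, 1: $t2=1-1=0
cmp $t2, 0  (cmp 0,0)
bgt L1: not taken
halt.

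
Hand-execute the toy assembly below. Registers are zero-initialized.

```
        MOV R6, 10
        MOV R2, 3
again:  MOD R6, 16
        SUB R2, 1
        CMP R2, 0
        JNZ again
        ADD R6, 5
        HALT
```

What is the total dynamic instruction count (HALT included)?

R6=10
R2=3
R6=10%16=10
R2=3-1=2
CMP R2, 0  (cmp 2,0)
JNZ again: taken
R6=10%16=10
R2=2-1=1
CMP R2, 0  (cmp 1,0)
JNZ again: taken
R6=10%16=10
R2=1-1=0
CMP R2, 0  (cmp 0,0)
JNZ again: not taken
R6=10+5=15
halt.
Total executed instructions: 16.

16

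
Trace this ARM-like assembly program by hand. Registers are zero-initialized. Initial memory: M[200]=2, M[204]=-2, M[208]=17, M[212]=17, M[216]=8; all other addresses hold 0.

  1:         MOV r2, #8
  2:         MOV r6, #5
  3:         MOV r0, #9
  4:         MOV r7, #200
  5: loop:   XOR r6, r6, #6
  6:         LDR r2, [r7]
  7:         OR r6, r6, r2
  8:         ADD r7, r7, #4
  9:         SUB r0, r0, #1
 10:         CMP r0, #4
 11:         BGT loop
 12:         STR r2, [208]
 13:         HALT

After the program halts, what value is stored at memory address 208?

MOV r2, #8 → r2=8
MOV r6, #5 → r6=5
MOV r0, #9 → r0=9
MOV r7, #200 → r7=200
XOR r6, r6, #6 → r6=5^6=3
LDR r2, [r7] → r2=M[200]=2
OR r6, r6, r2 → r6=3|2=3
ADD r7, r7, #4 → r7=200+4=204
SUB r0, r0, #1 → r0=9-1=8
CMP r0, #4  (cmp 8,4)
BGT loop: taken
XOR r6, r6, #6 → r6=3^6=5
LDR r2, [r7] → r2=M[204]=-2
OR r6, r6, r2 → r6=5|(-2)=-1
ADD r7, r7, #4 → r7=204+4=208
SUB r0, r0, #1 → r0=8-1=7
CMP r0, #4  (cmp 7,4)
BGT loop: taken
XOR r6, r6, #6 → r6=(-1)^6=-7
LDR r2, [r7] → r2=M[208]=17
OR r6, r6, r2 → r6=(-7)|17=-7
ADD r7, r7, #4 → r7=208+4=212
SUB r0, r0, #1 → r0=7-1=6
CMP r0, #4  (cmp 6,4)
BGT loop: taken
XOR r6, r6, #6 → r6=(-7)^6=-1
LDR r2, [r7] → r2=M[212]=17
OR r6, r6, r2 → r6=(-1)|17=-1
ADD r7, r7, #4 → r7=212+4=216
SUB r0, r0, #1 → r0=6-1=5
CMP r0, #4  (cmp 5,4)
BGT loop: taken
XOR r6, r6, #6 → r6=(-1)^6=-7
LDR r2, [r7] → r2=M[216]=8
OR r6, r6, r2 → r6=(-7)|8=-7
ADD r7, r7, #4 → r7=216+4=220
SUB r0, r0, #1 → r0=5-1=4
CMP r0, #4  (cmp 4,4)
BGT loop: not taken
STR r2, [208] → M[208]=8
halt.

8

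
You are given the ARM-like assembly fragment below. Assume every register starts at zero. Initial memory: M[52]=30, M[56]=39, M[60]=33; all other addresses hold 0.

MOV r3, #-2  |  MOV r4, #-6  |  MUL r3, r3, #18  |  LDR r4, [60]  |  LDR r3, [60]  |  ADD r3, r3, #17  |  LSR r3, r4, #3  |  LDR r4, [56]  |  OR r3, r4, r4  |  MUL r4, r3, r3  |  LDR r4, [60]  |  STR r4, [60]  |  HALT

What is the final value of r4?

33

after MOV r3, #-2: r3=-2
after MOV r4, #-6: r4=-6
after MUL r3, r3, #18: r3=(-2)*18=-36
after LDR r4, [60]: r4=M[60]=33
after LDR r3, [60]: r3=M[60]=33
after ADD r3, r3, #17: r3=33+17=50
after LSR r3, r4, #3: r3=33>>3=4
after LDR r4, [56]: r4=M[56]=39
after OR r3, r4, r4: r3=39|39=39
after MUL r4, r3, r3: r4=39*39=1521
after LDR r4, [60]: r4=M[60]=33
STR r4, [60] → M[60]=33
halt.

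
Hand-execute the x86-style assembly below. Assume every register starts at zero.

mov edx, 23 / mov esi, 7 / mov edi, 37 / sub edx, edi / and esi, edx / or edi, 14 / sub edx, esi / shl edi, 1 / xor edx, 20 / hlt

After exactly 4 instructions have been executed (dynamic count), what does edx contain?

-14

mov edx, 23 → edx=23
mov esi, 7 → esi=7
mov edi, 37 → edi=37
sub edx, edi → edx=23-37=-14
After step 4: edx = -14.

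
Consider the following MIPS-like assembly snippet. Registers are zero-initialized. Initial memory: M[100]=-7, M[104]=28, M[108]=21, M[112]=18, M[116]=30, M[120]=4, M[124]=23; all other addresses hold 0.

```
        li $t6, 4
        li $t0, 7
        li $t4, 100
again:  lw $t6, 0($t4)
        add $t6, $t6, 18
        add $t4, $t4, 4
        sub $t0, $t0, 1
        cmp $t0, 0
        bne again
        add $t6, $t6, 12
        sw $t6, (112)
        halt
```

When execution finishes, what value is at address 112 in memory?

53

$t6=4
$t0=7
$t4=100
$t6=M[100]=-7
$t6=(-7)+18=11
$t4=100+4=104
$t0=7-1=6
cmp $t0, 0  (cmp 6,0)
bne again: taken
$t6=M[104]=28
$t6=28+18=46
$t4=104+4=108
$t0=6-1=5
cmp $t0, 0  (cmp 5,0)
bne again: taken
$t6=M[108]=21
$t6=21+18=39
$t4=108+4=112
$t0=5-1=4
cmp $t0, 0  (cmp 4,0)
bne again: taken
$t6=M[112]=18
$t6=18+18=36
$t4=112+4=116
$t0=4-1=3
cmp $t0, 0  (cmp 3,0)
bne again: taken
$t6=M[116]=30
$t6=30+18=48
$t4=116+4=120
$t0=3-1=2
cmp $t0, 0  (cmp 2,0)
bne again: taken
$t6=M[120]=4
$t6=4+18=22
$t4=120+4=124
$t0=2-1=1
cmp $t0, 0  (cmp 1,0)
bne again: taken
$t6=M[124]=23
$t6=23+18=41
$t4=124+4=128
$t0=1-1=0
cmp $t0, 0  (cmp 0,0)
bne again: not taken
$t6=41+12=53
sw $t6, (112) → M[112]=53
halt.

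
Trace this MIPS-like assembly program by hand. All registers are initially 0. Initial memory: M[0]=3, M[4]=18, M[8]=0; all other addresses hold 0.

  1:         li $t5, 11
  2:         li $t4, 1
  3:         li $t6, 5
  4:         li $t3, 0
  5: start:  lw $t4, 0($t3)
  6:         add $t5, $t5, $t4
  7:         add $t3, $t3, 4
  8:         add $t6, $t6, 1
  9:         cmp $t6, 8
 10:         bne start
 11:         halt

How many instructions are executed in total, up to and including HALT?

after li $t5, 11: $t5=11
after li $t4, 1: $t4=1
after li $t6, 5: $t6=5
after li $t3, 0: $t3=0
after lw $t4, 0($t3): $t4=M[0]=3
after add $t5, $t5, $t4: $t5=11+3=14
after add $t3, $t3, 4: $t3=0+4=4
after add $t6, $t6, 1: $t6=5+1=6
cmp $t6, 8  (cmp 6,8)
bne start: taken
after lw $t4, 0($t3): $t4=M[4]=18
after add $t5, $t5, $t4: $t5=14+18=32
after add $t3, $t3, 4: $t3=4+4=8
after add $t6, $t6, 1: $t6=6+1=7
cmp $t6, 8  (cmp 7,8)
bne start: taken
after lw $t4, 0($t3): $t4=M[8]=0
after add $t5, $t5, $t4: $t5=32+0=32
after add $t3, $t3, 4: $t3=8+4=12
after add $t6, $t6, 1: $t6=7+1=8
cmp $t6, 8  (cmp 8,8)
bne start: not taken
halt.
Total executed instructions: 23.

23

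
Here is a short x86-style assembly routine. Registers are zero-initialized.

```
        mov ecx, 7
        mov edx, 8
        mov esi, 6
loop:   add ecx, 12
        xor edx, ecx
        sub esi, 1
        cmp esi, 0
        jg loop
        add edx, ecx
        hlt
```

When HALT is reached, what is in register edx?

99

after mov ecx, 7: ecx=7
after mov edx, 8: edx=8
after mov esi, 6: esi=6
after add ecx, 12: ecx=7+12=19
after xor edx, ecx: edx=8^19=27
after sub esi, 1: esi=6-1=5
cmp esi, 0  (cmp 5,0)
jg loop: taken
after add ecx, 12: ecx=19+12=31
after xor edx, ecx: edx=27^31=4
after sub esi, 1: esi=5-1=4
cmp esi, 0  (cmp 4,0)
jg loop: taken
after add ecx, 12: ecx=31+12=43
after xor edx, ecx: edx=4^43=47
after sub esi, 1: esi=4-1=3
cmp esi, 0  (cmp 3,0)
jg loop: taken
after add ecx, 12: ecx=43+12=55
after xor edx, ecx: edx=47^55=24
after sub esi, 1: esi=3-1=2
cmp esi, 0  (cmp 2,0)
jg loop: taken
after add ecx, 12: ecx=55+12=67
after xor edx, ecx: edx=24^67=91
after sub esi, 1: esi=2-1=1
cmp esi, 0  (cmp 1,0)
jg loop: taken
after add ecx, 12: ecx=67+12=79
after xor edx, ecx: edx=91^79=20
after sub esi, 1: esi=1-1=0
cmp esi, 0  (cmp 0,0)
jg loop: not taken
after add edx, ecx: edx=20+79=99
halt.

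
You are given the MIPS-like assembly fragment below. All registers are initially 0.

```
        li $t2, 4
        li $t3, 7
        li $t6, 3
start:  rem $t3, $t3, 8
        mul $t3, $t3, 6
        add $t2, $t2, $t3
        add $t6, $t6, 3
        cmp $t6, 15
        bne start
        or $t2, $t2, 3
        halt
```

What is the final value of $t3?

$t2=4
$t3=7
$t6=3
$t3=7%8=7
$t3=7*6=42
$t2=4+42=46
$t6=3+3=6
cmp $t6, 15  (cmp 6,15)
bne start: taken
$t3=42%8=2
$t3=2*6=12
$t2=46+12=58
$t6=6+3=9
cmp $t6, 15  (cmp 9,15)
bne start: taken
$t3=12%8=4
$t3=4*6=24
$t2=58+24=82
$t6=9+3=12
cmp $t6, 15  (cmp 12,15)
bne start: taken
$t3=24%8=0
$t3=0*6=0
$t2=82+0=82
$t6=12+3=15
cmp $t6, 15  (cmp 15,15)
bne start: not taken
$t2=82|3=83
halt.

0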